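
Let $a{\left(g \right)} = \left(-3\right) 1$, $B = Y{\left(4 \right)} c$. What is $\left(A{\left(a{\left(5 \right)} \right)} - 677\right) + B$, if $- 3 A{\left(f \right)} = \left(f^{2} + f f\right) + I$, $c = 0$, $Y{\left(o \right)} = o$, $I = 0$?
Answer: $-683$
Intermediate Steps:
$B = 0$ ($B = 4 \cdot 0 = 0$)
$a{\left(g \right)} = -3$
$A{\left(f \right)} = - \frac{2 f^{2}}{3}$ ($A{\left(f \right)} = - \frac{\left(f^{2} + f f\right) + 0}{3} = - \frac{\left(f^{2} + f^{2}\right) + 0}{3} = - \frac{2 f^{2} + 0}{3} = - \frac{2 f^{2}}{3}$)
$\left(A{\left(a{\left(5 \right)} \right)} - 677\right) + B = \left(- \frac{2 \left(-3\right)^{2}}{3} - 677\right) + 0 = \left(\left(- \frac{2}{3}\right) 9 - 677\right) + 0 = \left(-6 - 677\right) + 0 = -683 + 0 = -683$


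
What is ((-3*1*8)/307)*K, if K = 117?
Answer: -2808/307 ≈ -9.1466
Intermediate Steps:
((-3*1*8)/307)*K = ((-3*1*8)/307)*117 = (-3*8*(1/307))*117 = -24*1/307*117 = -24/307*117 = -2808/307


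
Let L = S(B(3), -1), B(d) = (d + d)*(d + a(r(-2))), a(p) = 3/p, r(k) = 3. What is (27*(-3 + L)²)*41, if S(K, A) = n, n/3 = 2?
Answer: 9963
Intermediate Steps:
n = 6 (n = 3*2 = 6)
B(d) = 2*d*(1 + d) (B(d) = (d + d)*(d + 3/3) = (2*d)*(d + 3*(⅓)) = (2*d)*(d + 1) = (2*d)*(1 + d) = 2*d*(1 + d))
S(K, A) = 6
L = 6
(27*(-3 + L)²)*41 = (27*(-3 + 6)²)*41 = (27*3²)*41 = (27*9)*41 = 243*41 = 9963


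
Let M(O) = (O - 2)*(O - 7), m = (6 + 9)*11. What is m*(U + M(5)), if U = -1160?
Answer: -192390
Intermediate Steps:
m = 165 (m = 15*11 = 165)
M(O) = (-7 + O)*(-2 + O) (M(O) = (-2 + O)*(-7 + O) = (-7 + O)*(-2 + O))
m*(U + M(5)) = 165*(-1160 + (14 + 5² - 9*5)) = 165*(-1160 + (14 + 25 - 45)) = 165*(-1160 - 6) = 165*(-1166) = -192390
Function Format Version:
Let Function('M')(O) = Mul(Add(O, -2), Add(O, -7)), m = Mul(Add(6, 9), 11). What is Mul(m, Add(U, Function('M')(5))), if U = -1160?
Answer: -192390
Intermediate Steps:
m = 165 (m = Mul(15, 11) = 165)
Function('M')(O) = Mul(Add(-7, O), Add(-2, O)) (Function('M')(O) = Mul(Add(-2, O), Add(-7, O)) = Mul(Add(-7, O), Add(-2, O)))
Mul(m, Add(U, Function('M')(5))) = Mul(165, Add(-1160, Add(14, Pow(5, 2), Mul(-9, 5)))) = Mul(165, Add(-1160, Add(14, 25, -45))) = Mul(165, Add(-1160, -6)) = Mul(165, -1166) = -192390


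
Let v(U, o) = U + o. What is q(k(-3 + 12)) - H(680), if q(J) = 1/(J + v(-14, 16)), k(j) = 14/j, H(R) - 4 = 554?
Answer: -17847/32 ≈ -557.72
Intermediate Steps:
H(R) = 558 (H(R) = 4 + 554 = 558)
q(J) = 1/(2 + J) (q(J) = 1/(J + (-14 + 16)) = 1/(J + 2) = 1/(2 + J))
q(k(-3 + 12)) - H(680) = 1/(2 + 14/(-3 + 12)) - 1*558 = 1/(2 + 14/9) - 558 = 1/(32/9) - 558 = 9/32 - 558 = -17847/32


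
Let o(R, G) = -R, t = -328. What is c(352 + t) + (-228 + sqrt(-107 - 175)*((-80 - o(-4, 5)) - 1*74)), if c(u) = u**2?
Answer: 348 - 158*I*sqrt(282) ≈ 348.0 - 2653.3*I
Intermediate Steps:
c(352 + t) + (-228 + sqrt(-107 - 175)*((-80 - o(-4, 5)) - 1*74)) = (352 - 328)**2 + (-228 + sqrt(-107 - 175)*((-80 - (-1)*(-4)) - 1*74)) = 24**2 + (-228 + sqrt(-282)*((-80 - 1*4) - 74)) = 576 + (-228 + (I*sqrt(282))*((-80 - 4) - 74)) = 576 + (-228 + (I*sqrt(282))*(-84 - 74)) = 576 + (-228 + (I*sqrt(282))*(-158)) = 576 + (-228 - 158*I*sqrt(282)) = 348 - 158*I*sqrt(282)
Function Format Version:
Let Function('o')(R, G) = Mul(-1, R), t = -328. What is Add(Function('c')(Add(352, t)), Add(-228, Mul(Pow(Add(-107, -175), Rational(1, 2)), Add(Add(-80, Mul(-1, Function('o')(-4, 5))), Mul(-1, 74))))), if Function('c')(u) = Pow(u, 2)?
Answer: Add(348, Mul(-158, I, Pow(282, Rational(1, 2)))) ≈ Add(348.00, Mul(-2653.3, I))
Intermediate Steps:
Add(Function('c')(Add(352, t)), Add(-228, Mul(Pow(Add(-107, -175), Rational(1, 2)), Add(Add(-80, Mul(-1, Function('o')(-4, 5))), Mul(-1, 74))))) = Add(Pow(Add(352, -328), 2), Add(-228, Mul(Pow(Add(-107, -175), Rational(1, 2)), Add(Add(-80, Mul(-1, Mul(-1, -4))), Mul(-1, 74))))) = Add(Pow(24, 2), Add(-228, Mul(Pow(-282, Rational(1, 2)), Add(Add(-80, Mul(-1, 4)), -74)))) = Add(576, Add(-228, Mul(Mul(I, Pow(282, Rational(1, 2))), Add(Add(-80, -4), -74)))) = Add(576, Add(-228, Mul(Mul(I, Pow(282, Rational(1, 2))), Add(-84, -74)))) = Add(576, Add(-228, Mul(Mul(I, Pow(282, Rational(1, 2))), -158))) = Add(576, Add(-228, Mul(-158, I, Pow(282, Rational(1, 2))))) = Add(348, Mul(-158, I, Pow(282, Rational(1, 2))))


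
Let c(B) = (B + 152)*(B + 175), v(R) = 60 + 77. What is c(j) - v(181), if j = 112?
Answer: 75631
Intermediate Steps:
v(R) = 137
c(B) = (152 + B)*(175 + B)
c(j) - v(181) = (26600 + 112² + 327*112) - 1*137 = (26600 + 12544 + 36624) - 137 = 75768 - 137 = 75631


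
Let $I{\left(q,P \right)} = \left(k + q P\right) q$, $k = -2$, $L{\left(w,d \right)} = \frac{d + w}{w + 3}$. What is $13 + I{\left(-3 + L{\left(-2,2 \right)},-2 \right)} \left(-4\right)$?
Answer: $61$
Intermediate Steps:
$L{\left(w,d \right)} = \frac{d + w}{3 + w}$
$I{\left(q,P \right)} = q \left(-2 + P q\right)$ ($I{\left(q,P \right)} = \left(-2 + q P\right) q = \left(-2 + P q\right) q = q \left(-2 + P q\right)$)
$13 + I{\left(-3 + L{\left(-2,2 \right)},-2 \right)} \left(-4\right) = 13 + \left(-3 + \frac{2 - 2}{3 - 2}\right) \left(-2 - 2 \left(-3 + \frac{2 - 2}{3 - 2}\right)\right) \left(-4\right) = 13 + \left(-3 + 1^{-1} \cdot 0\right) \left(-2 - 2 \left(-3 + 1^{-1} \cdot 0\right)\right) \left(-4\right) = 13 + \left(-3 + 1 \cdot 0\right) \left(-2 - 2 \left(-3 + 1 \cdot 0\right)\right) \left(-4\right) = 13 + \left(-3 + 0\right) \left(-2 - 2 \left(-3 + 0\right)\right) \left(-4\right) = 13 + - 3 \left(-2 - -6\right) \left(-4\right) = 13 + - 3 \left(-2 + 6\right) \left(-4\right) = 13 + \left(-3\right) 4 \left(-4\right) = 13 - -48 = 13 + 48 = 61$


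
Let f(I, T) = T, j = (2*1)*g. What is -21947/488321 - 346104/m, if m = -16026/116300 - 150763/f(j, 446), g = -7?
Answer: 23820984292189591/23276038744487 ≈ 1023.4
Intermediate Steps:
j = -14 (j = (2*1)*(-7) = 2*(-7) = -14)
m = -2192610562/6483725 (m = -16026/116300 - 150763/446 = -16026*1/116300 - 150763*1/446 = -8013/58150 - 150763/446 = -2192610562/6483725 ≈ -338.17)
-21947/488321 - 346104/m = -21947/488321 - 346104/(-2192610562/6483725) = -21947*1/488321 - 346104*(-6483725/2192610562) = -21947/488321 + 48783546900/47665447 = 23820984292189591/23276038744487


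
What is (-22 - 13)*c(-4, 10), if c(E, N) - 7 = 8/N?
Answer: -273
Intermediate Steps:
c(E, N) = 7 + 8/N
(-22 - 13)*c(-4, 10) = (-22 - 13)*(7 + 8/10) = -35*(7 + 8*(⅒)) = -35*(7 + ⅘) = -35*39/5 = -273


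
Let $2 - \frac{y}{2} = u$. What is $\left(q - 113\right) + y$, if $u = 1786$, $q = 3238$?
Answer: $-443$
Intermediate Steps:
$y = -3568$ ($y = 4 - 3572 = -3568$)
$\left(q - 113\right) + y = \left(3238 - 113\right) - 3568 = 3125 - 3568 = -443$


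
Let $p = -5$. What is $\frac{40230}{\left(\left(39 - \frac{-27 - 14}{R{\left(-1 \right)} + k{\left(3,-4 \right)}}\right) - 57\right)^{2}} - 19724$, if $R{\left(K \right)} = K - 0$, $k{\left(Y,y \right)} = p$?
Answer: $- \frac{2929156}{149} \approx -19659.0$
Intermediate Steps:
$k{\left(Y,y \right)} = -5$
$R{\left(K \right)} = K$ ($R{\left(K \right)} = K + 0 = K$)
$\frac{40230}{\left(\left(39 - \frac{-27 - 14}{R{\left(-1 \right)} + k{\left(3,-4 \right)}}\right) - 57\right)^{2}} - 19724 = \frac{40230}{\left(\left(39 - \frac{-27 - 14}{-1 - 5}\right) - 57\right)^{2}} - 19724 = \frac{40230}{\left(\left(39 - - \frac{41}{-6}\right) - 57\right)^{2}} - 19724 = \frac{40230}{\left(\left(39 - \left(-41\right) \left(- \frac{1}{6}\right)\right) - 57\right)^{2}} - 19724 = \frac{40230}{\left(\left(39 - \frac{41}{6}\right) - 57\right)^{2}} - 19724 = \frac{40230}{\left(\frac{193}{6} - 57\right)^{2}} - 19724 = \frac{40230}{\left(- \frac{149}{6}\right)^{2}} - 19724 = \frac{40230}{\frac{22201}{36}} - 19724 = 40230 \cdot \frac{36}{22201} - 19724 = \frac{9720}{149} - 19724 = - \frac{2929156}{149}$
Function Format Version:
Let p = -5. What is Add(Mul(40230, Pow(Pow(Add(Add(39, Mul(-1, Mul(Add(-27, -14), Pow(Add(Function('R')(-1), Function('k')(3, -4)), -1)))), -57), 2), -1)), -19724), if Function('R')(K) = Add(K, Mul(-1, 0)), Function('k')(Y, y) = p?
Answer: Rational(-2929156, 149) ≈ -19659.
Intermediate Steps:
Function('k')(Y, y) = -5
Function('R')(K) = K (Function('R')(K) = Add(K, 0) = K)
Add(Mul(40230, Pow(Pow(Add(Add(39, Mul(-1, Mul(Add(-27, -14), Pow(Add(Function('R')(-1), Function('k')(3, -4)), -1)))), -57), 2), -1)), -19724) = Add(Mul(40230, Pow(Pow(Add(Add(39, Mul(-1, Mul(Add(-27, -14), Pow(Add(-1, -5), -1)))), -57), 2), -1)), -19724) = Add(Mul(40230, Pow(Pow(Add(Add(39, Mul(-1, Mul(-41, Pow(-6, -1)))), -57), 2), -1)), -19724) = Add(Mul(40230, Pow(Pow(Add(Add(39, Mul(-1, Mul(-41, Rational(-1, 6)))), -57), 2), -1)), -19724) = Add(Mul(40230, Pow(Pow(Add(Add(39, Mul(-1, Rational(41, 6))), -57), 2), -1)), -19724) = Add(Mul(40230, Pow(Pow(Add(Add(39, Rational(-41, 6)), -57), 2), -1)), -19724) = Add(Mul(40230, Pow(Pow(Add(Rational(193, 6), -57), 2), -1)), -19724) = Add(Mul(40230, Pow(Pow(Rational(-149, 6), 2), -1)), -19724) = Add(Mul(40230, Pow(Rational(22201, 36), -1)), -19724) = Add(Mul(40230, Rational(36, 22201)), -19724) = Add(Rational(9720, 149), -19724) = Rational(-2929156, 149)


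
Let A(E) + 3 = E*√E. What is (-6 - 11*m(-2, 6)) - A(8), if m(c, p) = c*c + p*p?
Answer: -443 - 16*√2 ≈ -465.63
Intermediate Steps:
m(c, p) = c² + p²
A(E) = -3 + E^(3/2) (A(E) = -3 + E*√E = -3 + E^(3/2))
(-6 - 11*m(-2, 6)) - A(8) = (-6 - 11*((-2)² + 6²)) - (-3 + 8^(3/2)) = (-6 - 11*(4 + 36)) - (-3 + 16*√2) = (-6 - 11*40) + (3 - 16*√2) = (-6 - 440) + (3 - 16*√2) = -446 + (3 - 16*√2) = -443 - 16*√2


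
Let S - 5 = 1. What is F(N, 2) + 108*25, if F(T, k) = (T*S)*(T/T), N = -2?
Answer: 2688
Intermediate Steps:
S = 6 (S = 5 + 1 = 6)
F(T, k) = 6*T (F(T, k) = (T*6)*(T/T) = (6*T)*1 = 6*T)
F(N, 2) + 108*25 = 6*(-2) + 108*25 = -12 + 2700 = 2688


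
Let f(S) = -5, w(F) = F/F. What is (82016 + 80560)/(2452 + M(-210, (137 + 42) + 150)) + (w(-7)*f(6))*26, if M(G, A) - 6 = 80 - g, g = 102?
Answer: -12842/203 ≈ -63.261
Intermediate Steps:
w(F) = 1
M(G, A) = -16 (M(G, A) = 6 + (80 - 1*102) = 6 + (80 - 102) = 6 - 22 = -16)
(82016 + 80560)/(2452 + M(-210, (137 + 42) + 150)) + (w(-7)*f(6))*26 = (82016 + 80560)/(2452 - 16) + (1*(-5))*26 = 162576/2436 - 5*26 = 162576*(1/2436) - 130 = 13548/203 - 130 = -12842/203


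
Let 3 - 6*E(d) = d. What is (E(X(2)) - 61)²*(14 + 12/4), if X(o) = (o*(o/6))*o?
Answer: 20309033/324 ≈ 62682.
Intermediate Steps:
X(o) = o³/6 (X(o) = (o*(o*(⅙)))*o = (o*(o/6))*o = (o²/6)*o = o³/6)
E(d) = ½ - d/6
(E(X(2)) - 61)²*(14 + 12/4) = ((½ - 2³/36) - 61)²*(14 + 12/4) = ((½ - 8/36) - 61)²*(14 + 12*(¼)) = ((½ - ⅙*4/3) - 61)²*(14 + 3) = ((½ - 2/9) - 61)²*17 = (5/18 - 61)²*17 = (-1093/18)²*17 = (1194649/324)*17 = 20309033/324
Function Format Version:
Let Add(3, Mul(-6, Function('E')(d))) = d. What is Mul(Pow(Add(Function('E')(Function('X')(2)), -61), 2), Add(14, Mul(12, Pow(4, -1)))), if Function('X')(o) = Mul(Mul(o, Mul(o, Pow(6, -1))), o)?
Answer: Rational(20309033, 324) ≈ 62682.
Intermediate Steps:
Function('X')(o) = Mul(Rational(1, 6), Pow(o, 3)) (Function('X')(o) = Mul(Mul(o, Mul(o, Rational(1, 6))), o) = Mul(Mul(o, Mul(Rational(1, 6), o)), o) = Mul(Mul(Rational(1, 6), Pow(o, 2)), o) = Mul(Rational(1, 6), Pow(o, 3)))
Function('E')(d) = Add(Rational(1, 2), Mul(Rational(-1, 6), d))
Mul(Pow(Add(Function('E')(Function('X')(2)), -61), 2), Add(14, Mul(12, Pow(4, -1)))) = Mul(Pow(Add(Add(Rational(1, 2), Mul(Rational(-1, 6), Mul(Rational(1, 6), Pow(2, 3)))), -61), 2), Add(14, Mul(12, Pow(4, -1)))) = Mul(Pow(Add(Add(Rational(1, 2), Mul(Rational(-1, 6), Mul(Rational(1, 6), 8))), -61), 2), Add(14, Mul(12, Rational(1, 4)))) = Mul(Pow(Add(Add(Rational(1, 2), Mul(Rational(-1, 6), Rational(4, 3))), -61), 2), Add(14, 3)) = Mul(Pow(Add(Add(Rational(1, 2), Rational(-2, 9)), -61), 2), 17) = Mul(Pow(Add(Rational(5, 18), -61), 2), 17) = Mul(Pow(Rational(-1093, 18), 2), 17) = Mul(Rational(1194649, 324), 17) = Rational(20309033, 324)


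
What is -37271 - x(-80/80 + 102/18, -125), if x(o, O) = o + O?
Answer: -111452/3 ≈ -37151.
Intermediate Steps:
x(o, O) = O + o
-37271 - x(-80/80 + 102/18, -125) = -37271 - (-125 + (-80/80 + 102/18)) = -37271 - (-125 + (-80*1/80 + 102*(1/18))) = -37271 - (-125 + (-1 + 17/3)) = -37271 - (-125 + 14/3) = -37271 - 1*(-361/3) = -37271 + 361/3 = -111452/3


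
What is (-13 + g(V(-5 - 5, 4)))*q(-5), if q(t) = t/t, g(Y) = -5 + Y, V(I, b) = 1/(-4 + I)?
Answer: -253/14 ≈ -18.071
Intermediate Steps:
q(t) = 1
(-13 + g(V(-5 - 5, 4)))*q(-5) = (-13 + (-5 + 1/(-4 + (-5 - 5))))*1 = (-13 + (-5 + 1/(-4 - 10)))*1 = (-13 + (-5 + 1/(-14)))*1 = (-13 + (-5 - 1/14))*1 = (-13 - 71/14)*1 = -253/14*1 = -253/14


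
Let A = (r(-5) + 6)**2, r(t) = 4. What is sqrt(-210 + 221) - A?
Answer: -100 + sqrt(11) ≈ -96.683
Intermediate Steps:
A = 100 (A = (4 + 6)**2 = 10**2 = 100)
sqrt(-210 + 221) - A = sqrt(-210 + 221) - 1*100 = sqrt(11) - 100 = -100 + sqrt(11)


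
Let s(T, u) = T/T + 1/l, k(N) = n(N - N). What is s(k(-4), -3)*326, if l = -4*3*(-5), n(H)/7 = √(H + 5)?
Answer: 9943/30 ≈ 331.43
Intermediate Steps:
n(H) = 7*√(5 + H) (n(H) = 7*√(H + 5) = 7*√(5 + H))
k(N) = 7*√5 (k(N) = 7*√(5 + (N - N)) = 7*√(5 + 0) = 7*√5)
l = 60 (l = -12*(-5) = 60)
s(T, u) = 61/60 (s(T, u) = T/T + 1/60 = 1 + 1*(1/60) = 1 + 1/60 = 61/60)
s(k(-4), -3)*326 = (61/60)*326 = 9943/30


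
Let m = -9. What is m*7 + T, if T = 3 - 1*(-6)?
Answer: -54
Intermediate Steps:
T = 9 (T = 3 + 6 = 9)
m*7 + T = -9*7 + 9 = -63 + 9 = -54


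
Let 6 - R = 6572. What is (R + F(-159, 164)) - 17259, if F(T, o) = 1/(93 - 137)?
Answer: -1048301/44 ≈ -23825.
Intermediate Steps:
R = -6566 (R = 6 - 1*6572 = 6 - 6572 = -6566)
F(T, o) = -1/44 (F(T, o) = 1/(-44) = -1/44)
(R + F(-159, 164)) - 17259 = (-6566 - 1/44) - 17259 = -288905/44 - 17259 = -1048301/44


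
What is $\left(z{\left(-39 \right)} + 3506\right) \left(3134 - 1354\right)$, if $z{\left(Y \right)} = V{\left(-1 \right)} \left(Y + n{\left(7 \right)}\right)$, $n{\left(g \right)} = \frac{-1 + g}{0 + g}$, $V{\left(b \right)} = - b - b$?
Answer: $\frac{42734240}{7} \approx 6.1049 \cdot 10^{6}$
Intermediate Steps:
$V{\left(b \right)} = - 2 b$
$n{\left(g \right)} = \frac{-1 + g}{g}$
$z{\left(Y \right)} = \frac{12}{7} + 2 Y$ ($z{\left(Y \right)} = \left(-2\right) \left(-1\right) \left(Y + \frac{-1 + 7}{7}\right) = 2 \left(Y + \frac{1}{7} \cdot 6\right) = 2 \left(Y + \frac{6}{7}\right) = 2 \left(\frac{6}{7} + Y\right) = \frac{12}{7} + 2 Y$)
$\left(z{\left(-39 \right)} + 3506\right) \left(3134 - 1354\right) = \left(\left(\frac{12}{7} + 2 \left(-39\right)\right) + 3506\right) \left(3134 - 1354\right) = \left(\left(\frac{12}{7} - 78\right) + 3506\right) \left(3134 - 1354\right) = \left(- \frac{534}{7} + 3506\right) \left(3134 - 1354\right) = \frac{24008}{7} \cdot 1780 = \frac{42734240}{7}$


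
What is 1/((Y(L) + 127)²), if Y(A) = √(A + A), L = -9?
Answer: (127 + 3*I*√2)⁻² ≈ 6.1793e-5 - 4.1332e-6*I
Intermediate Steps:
Y(A) = √2*√A (Y(A) = √(2*A) = √2*√A)
1/((Y(L) + 127)²) = 1/((√2*√(-9) + 127)²) = 1/((√2*(3*I) + 127)²) = 1/((3*I*√2 + 127)²) = 1/((127 + 3*I*√2)²) = (127 + 3*I*√2)⁻²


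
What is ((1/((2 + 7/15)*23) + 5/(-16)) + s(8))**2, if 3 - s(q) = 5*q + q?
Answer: 380362060225/185395456 ≈ 2051.6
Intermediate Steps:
s(q) = 3 - 6*q (s(q) = 3 - (5*q + q) = 3 - 6*q)
((1/((2 + 7/15)*23) + 5/(-16)) + s(8))**2 = ((1/((2 + 7/15)*23) + 5/(-16)) + (3 - 6*8))**2 = (((1/23)/(2 + 7*(1/15)) + 5*(-1/16)) + (3 - 48))**2 = (((1/23)/(2 + 7/15) - 5/16) - 45)**2 = (((1/23)/(37/15) - 5/16) - 45)**2 = (((15/37)*(1/23) - 5/16) - 45)**2 = ((15/851 - 5/16) - 45)**2 = (-4015/13616 - 45)**2 = (-616735/13616)**2 = 380362060225/185395456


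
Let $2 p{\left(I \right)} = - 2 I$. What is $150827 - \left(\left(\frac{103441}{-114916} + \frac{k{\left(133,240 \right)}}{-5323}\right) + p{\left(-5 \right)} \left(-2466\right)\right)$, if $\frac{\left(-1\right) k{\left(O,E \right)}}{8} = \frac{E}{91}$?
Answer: $\frac{9082103688941709}{55664505988} \approx 1.6316 \cdot 10^{5}$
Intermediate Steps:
$p{\left(I \right)} = - I$ ($p{\left(I \right)} = \frac{\left(-2\right) I}{2} = - I$)
$k{\left(O,E \right)} = - \frac{8 E}{91}$ ($k{\left(O,E \right)} = - 8 \frac{E}{91} = - \frac{8 E}{91}$)
$150827 - \left(\left(\frac{103441}{-114916} + \frac{k{\left(133,240 \right)}}{-5323}\right) + p{\left(-5 \right)} \left(-2466\right)\right) = 150827 - \left(\left(\frac{103441}{-114916} + \frac{\left(- \frac{8}{91}\right) 240}{-5323}\right) + \left(-1\right) \left(-5\right) \left(-2466\right)\right) = 150827 - \left(\left(103441 \left(- \frac{1}{114916}\right) - - \frac{1920}{484393}\right) + 5 \left(-2466\right)\right) = 150827 - \left(\left(- \frac{103441}{114916} + \frac{1920}{484393}\right) - 12330\right) = 150827 - \left(- \frac{49885457593}{55664505988} - 12330\right) = 150827 - - \frac{686393244289633}{55664505988} = 150827 + \frac{686393244289633}{55664505988} = \frac{9082103688941709}{55664505988}$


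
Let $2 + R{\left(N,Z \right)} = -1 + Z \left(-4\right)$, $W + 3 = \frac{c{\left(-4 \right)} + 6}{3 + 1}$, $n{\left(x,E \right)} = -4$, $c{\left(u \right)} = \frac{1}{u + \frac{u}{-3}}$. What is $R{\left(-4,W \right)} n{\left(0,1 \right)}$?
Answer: $- \frac{27}{2} \approx -13.5$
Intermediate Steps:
$c{\left(u \right)} = \frac{3}{2 u}$ ($c{\left(u \right)} = \frac{1}{u + u \left(- \frac{1}{3}\right)} = \frac{1}{u - \frac{u}{3}} = \frac{1}{\frac{2}{3} u} = \frac{3}{2 u}$)
$W = - \frac{51}{32}$ ($W = -3 + \frac{\frac{3}{2 \left(-4\right)} + 6}{3 + 1} = -3 + \frac{\frac{3}{2} \left(- \frac{1}{4}\right) + 6}{4} = -3 + \left(- \frac{3}{8} + 6\right) \frac{1}{4} = -3 + \frac{45}{8} \cdot \frac{1}{4} = -3 + \frac{45}{32} = - \frac{51}{32} \approx -1.5938$)
$R{\left(N,Z \right)} = -3 - 4 Z$ ($R{\left(N,Z \right)} = -2 + \left(-1 + Z \left(-4\right)\right) = -2 - \left(1 + 4 Z\right) = -3 - 4 Z$)
$R{\left(-4,W \right)} n{\left(0,1 \right)} = \left(-3 - - \frac{51}{8}\right) \left(-4\right) = \left(-3 + \frac{51}{8}\right) \left(-4\right) = \frac{27}{8} \left(-4\right) = - \frac{27}{2}$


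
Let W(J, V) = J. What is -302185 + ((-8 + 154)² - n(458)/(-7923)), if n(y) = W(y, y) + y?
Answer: -2225324171/7923 ≈ -2.8087e+5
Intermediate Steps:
n(y) = 2*y (n(y) = y + y = 2*y)
-302185 + ((-8 + 154)² - n(458)/(-7923)) = -302185 + ((-8 + 154)² - 2*458/(-7923)) = -302185 + (146² - 916*(-1)/7923) = -302185 + (21316 - 1*(-916/7923)) = -302185 + (21316 + 916/7923) = -302185 + 168887584/7923 = -2225324171/7923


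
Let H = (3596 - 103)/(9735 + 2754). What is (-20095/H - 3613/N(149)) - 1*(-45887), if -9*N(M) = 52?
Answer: -4601942647/181636 ≈ -25336.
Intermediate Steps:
H = 3493/12489 ≈ 0.27969
N(M) = -52/9 (N(M) = -⅑*52 = -52/9)
(-20095/H - 3613/N(149)) - 1*(-45887) = (-20095/3493/12489 - 3613/(-52/9)) - 1*(-45887) = (-20095*12489/3493 - 3613*(-9/52)) + 45887 = (-250966455/3493 + 32517/52) + 45887 = -12936673779/181636 + 45887 = -4601942647/181636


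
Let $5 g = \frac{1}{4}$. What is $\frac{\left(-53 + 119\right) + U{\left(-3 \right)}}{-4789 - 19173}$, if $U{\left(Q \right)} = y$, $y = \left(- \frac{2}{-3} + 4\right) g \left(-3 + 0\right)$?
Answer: $- \frac{653}{239620} \approx -0.0027251$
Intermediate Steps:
$g = \frac{1}{20}$ ($g = \frac{1}{5 \cdot 4} = \frac{1}{5} \cdot \frac{1}{4} = \frac{1}{20} \approx 0.05$)
$y = - \frac{7}{10}$ ($y = \left(- \frac{2}{-3} + 4\right) \frac{-3 + 0}{20} = \left(\left(-2\right) \left(- \frac{1}{3}\right) + 4\right) \frac{1}{20} \left(-3\right) = \left(\frac{2}{3} + 4\right) \left(- \frac{3}{20}\right) = \frac{14}{3} \left(- \frac{3}{20}\right) = - \frac{7}{10} \approx -0.7$)
$U{\left(Q \right)} = - \frac{7}{10}$
$\frac{\left(-53 + 119\right) + U{\left(-3 \right)}}{-4789 - 19173} = \frac{\left(-53 + 119\right) - \frac{7}{10}}{-4789 - 19173} = \frac{66 - \frac{7}{10}}{-23962} = \left(- \frac{1}{23962}\right) \frac{653}{10} = - \frac{653}{239620}$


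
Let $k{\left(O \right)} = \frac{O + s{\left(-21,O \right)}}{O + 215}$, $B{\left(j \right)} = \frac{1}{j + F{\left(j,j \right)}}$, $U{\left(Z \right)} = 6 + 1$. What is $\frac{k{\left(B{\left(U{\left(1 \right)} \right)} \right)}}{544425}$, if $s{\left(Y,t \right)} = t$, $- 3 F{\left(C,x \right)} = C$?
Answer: $\frac{2}{546784175} \approx 3.6577 \cdot 10^{-9}$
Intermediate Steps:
$F{\left(C,x \right)} = - \frac{C}{3}$
$U{\left(Z \right)} = 7$
$B{\left(j \right)} = \frac{3}{2 j}$ ($B{\left(j \right)} = \frac{1}{j - \frac{j}{3}} = \frac{1}{\frac{2}{3} j} = \frac{3}{2 j}$)
$k{\left(O \right)} = \frac{2 O}{215 + O}$ ($k{\left(O \right)} = \frac{O + O}{O + 215} = \frac{2 O}{215 + O}$)
$\frac{k{\left(B{\left(U{\left(1 \right)} \right)} \right)}}{544425} = \frac{2 \frac{3}{2 \cdot 7} \frac{1}{215 + \frac{3}{2 \cdot 7}}}{544425} = \frac{2 \cdot \frac{3}{2} \cdot \frac{1}{7}}{215 + \frac{3}{2} \cdot \frac{1}{7}} \cdot \frac{1}{544425} = 2 \cdot \frac{3}{14} \frac{1}{215 + \frac{3}{14}} \cdot \frac{1}{544425} = 2 \cdot \frac{3}{14} \frac{1}{\frac{3013}{14}} \cdot \frac{1}{544425} = 2 \cdot \frac{3}{14} \cdot \frac{14}{3013} \cdot \frac{1}{544425} = \frac{6}{3013} \cdot \frac{1}{544425} = \frac{2}{546784175}$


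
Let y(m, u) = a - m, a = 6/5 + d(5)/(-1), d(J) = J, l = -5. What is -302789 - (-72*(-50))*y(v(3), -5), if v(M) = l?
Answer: -307109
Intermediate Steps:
v(M) = -5
a = -19/5 (a = 6/5 + 5/(-1) = 6*(1/5) + 5*(-1) = 6/5 - 5 = -19/5 ≈ -3.8000)
y(m, u) = -19/5 - m
-302789 - (-72*(-50))*y(v(3), -5) = -302789 - (-72*(-50))*(-19/5 - 1*(-5)) = -302789 - 3600*(-19/5 + 5) = -302789 - 3600*6/5 = -302789 - 1*4320 = -302789 - 4320 = -307109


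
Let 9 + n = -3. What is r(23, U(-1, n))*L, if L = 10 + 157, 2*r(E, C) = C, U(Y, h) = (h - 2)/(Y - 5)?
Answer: 1169/6 ≈ 194.83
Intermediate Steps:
n = -12 (n = -9 - 3 = -12)
U(Y, h) = (-2 + h)/(-5 + Y)
r(E, C) = C/2
L = 167
r(23, U(-1, n))*L = (((-2 - 12)/(-5 - 1))/2)*167 = ((-14/(-6))/2)*167 = ((-1/6*(-14))/2)*167 = ((1/2)*(7/3))*167 = (7/6)*167 = 1169/6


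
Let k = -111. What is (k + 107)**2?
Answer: 16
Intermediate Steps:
(k + 107)**2 = (-111 + 107)**2 = (-4)**2 = 16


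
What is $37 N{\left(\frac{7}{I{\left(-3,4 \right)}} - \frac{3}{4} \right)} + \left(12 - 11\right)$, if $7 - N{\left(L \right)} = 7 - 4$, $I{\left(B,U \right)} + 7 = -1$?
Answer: $149$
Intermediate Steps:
$I{\left(B,U \right)} = -8$ ($I{\left(B,U \right)} = -7 - 1 = -8$)
$N{\left(L \right)} = 4$ ($N{\left(L \right)} = 7 - \left(7 - 4\right) = 7 - 3 = 4$)
$37 N{\left(\frac{7}{I{\left(-3,4 \right)}} - \frac{3}{4} \right)} + \left(12 - 11\right) = 37 \cdot 4 + \left(12 - 11\right) = 148 + 1 = 149$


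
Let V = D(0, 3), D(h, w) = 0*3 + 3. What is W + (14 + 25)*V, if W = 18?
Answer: 135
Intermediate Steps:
D(h, w) = 3 (D(h, w) = 0 + 3 = 3)
V = 3
W + (14 + 25)*V = 18 + (14 + 25)*3 = 18 + 39*3 = 18 + 117 = 135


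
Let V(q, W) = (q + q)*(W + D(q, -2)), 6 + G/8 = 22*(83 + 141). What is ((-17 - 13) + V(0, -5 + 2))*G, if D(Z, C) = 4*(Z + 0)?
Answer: -1181280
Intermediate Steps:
D(Z, C) = 4*Z
G = 39376 (G = -48 + 8*(22*(83 + 141)) = -48 + 8*(22*224) = -48 + 8*4928 = -48 + 39424 = 39376)
V(q, W) = 2*q*(W + 4*q) (V(q, W) = (q + q)*(W + 4*q) = (2*q)*(W + 4*q) = 2*q*(W + 4*q))
((-17 - 13) + V(0, -5 + 2))*G = ((-17 - 13) + 2*0*((-5 + 2) + 4*0))*39376 = (-30 + 2*0*(-3 + 0))*39376 = (-30 + 2*0*(-3))*39376 = (-30 + 0)*39376 = -30*39376 = -1181280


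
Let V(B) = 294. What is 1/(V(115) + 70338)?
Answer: 1/70632 ≈ 1.4158e-5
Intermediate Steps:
1/(V(115) + 70338) = 1/(294 + 70338) = 1/70632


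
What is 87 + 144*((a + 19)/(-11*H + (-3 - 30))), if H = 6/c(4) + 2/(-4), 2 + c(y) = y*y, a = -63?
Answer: 11631/41 ≈ 283.68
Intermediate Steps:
c(y) = -2 + y² (c(y) = -2 + y*y = -2 + y²)
H = -1/14 (H = 6/(-2 + 4²) + 2/(-4) = 6/(-2 + 16) + 2*(-¼) = 6/14 - ½ = 6*(1/14) - ½ = 3/7 - ½ = -1/14 ≈ -0.071429)
87 + 144*((a + 19)/(-11*H + (-3 - 30))) = 87 + 144*((-63 + 19)/(-11*(-1/14) + (-3 - 30))) = 87 + 144*(-44/(11/14 - 33)) = 87 + 144*(-44/(-451/14)) = 87 + 144*(-44*(-14/451)) = 87 + 144*(56/41) = 87 + 8064/41 = 11631/41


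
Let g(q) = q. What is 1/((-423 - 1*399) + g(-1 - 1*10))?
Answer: -1/833 ≈ -0.0012005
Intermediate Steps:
1/((-423 - 1*399) + g(-1 - 1*10)) = 1/((-423 - 1*399) + (-1 - 1*10)) = 1/((-423 - 399) + (-1 - 10)) = 1/(-822 - 11) = 1/(-833) = -1/833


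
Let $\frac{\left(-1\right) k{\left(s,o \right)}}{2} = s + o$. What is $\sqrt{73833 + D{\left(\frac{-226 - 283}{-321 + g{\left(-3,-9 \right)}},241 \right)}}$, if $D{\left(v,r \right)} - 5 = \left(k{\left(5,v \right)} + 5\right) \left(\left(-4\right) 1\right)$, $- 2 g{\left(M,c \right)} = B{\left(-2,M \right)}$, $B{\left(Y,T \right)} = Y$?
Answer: $\frac{\sqrt{29548290}}{20} \approx 271.79$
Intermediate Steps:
$g{\left(M,c \right)} = 1$ ($g{\left(M,c \right)} = \left(- \frac{1}{2}\right) \left(-2\right) = 1$)
$k{\left(s,o \right)} = - 2 o - 2 s$ ($k{\left(s,o \right)} = - 2 \left(s + o\right) = - 2 \left(o + s\right) = - 2 o - 2 s$)
$D{\left(v,r \right)} = 25 + 8 v$ ($D{\left(v,r \right)} = 5 + \left(\left(- 2 v - 10\right) + 5\right) \left(\left(-4\right) 1\right) = 5 + \left(\left(- 2 v - 10\right) + 5\right) \left(-4\right) = 5 + \left(\left(-10 - 2 v\right) + 5\right) \left(-4\right) = 5 + \left(-5 - 2 v\right) \left(-4\right) = 5 + \left(20 + 8 v\right) = 25 + 8 v$)
$\sqrt{73833 + D{\left(\frac{-226 - 283}{-321 + g{\left(-3,-9 \right)}},241 \right)}} = \sqrt{73833 + \left(25 + 8 \frac{-226 - 283}{-321 + 1}\right)} = \sqrt{73833 + \left(25 + 8 \left(- \frac{509}{-320}\right)\right)} = \sqrt{73833 + \left(25 + 8 \left(\left(-509\right) \left(- \frac{1}{320}\right)\right)\right)} = \sqrt{73833 + \left(25 + 8 \cdot \frac{509}{320}\right)} = \sqrt{73833 + \left(25 + \frac{509}{40}\right)} = \sqrt{73833 + \frac{1509}{40}} = \sqrt{\frac{2954829}{40}} = \frac{\sqrt{29548290}}{20}$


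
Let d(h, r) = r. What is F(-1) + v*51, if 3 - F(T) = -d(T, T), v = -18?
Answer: -916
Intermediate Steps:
F(T) = 3 + T (F(T) = 3 - (-1)*T = 3 + T)
F(-1) + v*51 = (3 - 1) - 18*51 = 2 - 918 = -916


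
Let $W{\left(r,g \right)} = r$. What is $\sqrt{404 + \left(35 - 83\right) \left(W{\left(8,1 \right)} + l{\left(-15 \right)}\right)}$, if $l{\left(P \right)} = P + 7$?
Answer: $2 \sqrt{101} \approx 20.1$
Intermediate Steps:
$l{\left(P \right)} = 7 + P$
$\sqrt{404 + \left(35 - 83\right) \left(W{\left(8,1 \right)} + l{\left(-15 \right)}\right)} = \sqrt{404 + \left(35 - 83\right) \left(8 + \left(7 - 15\right)\right)} = \sqrt{404 - 48 \left(8 - 8\right)} = \sqrt{404 - 0} = \sqrt{404 + 0} = \sqrt{404} = 2 \sqrt{101}$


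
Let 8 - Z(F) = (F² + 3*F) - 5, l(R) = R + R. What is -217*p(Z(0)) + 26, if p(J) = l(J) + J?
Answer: -8437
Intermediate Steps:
l(R) = 2*R
Z(F) = 13 - F² - 3*F (Z(F) = 8 - ((F² + 3*F) - 5) = 8 - (-5 + F² + 3*F) = 8 + (5 - F² - 3*F) = 13 - F² - 3*F)
p(J) = 3*J (p(J) = 2*J + J = 3*J)
-217*p(Z(0)) + 26 = -651*(13 - 1*0² - 3*0) + 26 = -651*(13 - 1*0 + 0) + 26 = -651*(13 + 0 + 0) + 26 = -651*13 + 26 = -217*39 + 26 = -8463 + 26 = -8437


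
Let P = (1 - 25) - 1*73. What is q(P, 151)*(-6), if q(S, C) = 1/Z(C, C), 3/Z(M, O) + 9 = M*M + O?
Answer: -45886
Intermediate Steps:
Z(M, O) = 3/(-9 + O + M²) (Z(M, O) = 3/(-9 + (M*M + O)) = 3/(-9 + (M² + O)) = 3/(-9 + (O + M²)) = 3/(-9 + O + M²))
P = -97 (P = -24 - 73 = -97)
q(S, C) = -3 + C/3 + C²/3 (q(S, C) = 1/(3/(-9 + C + C²)) = -3 + C/3 + C²/3)
q(P, 151)*(-6) = (-3 + (⅓)*151 + (⅓)*151²)*(-6) = (-3 + 151/3 + (⅓)*22801)*(-6) = (-3 + 151/3 + 22801/3)*(-6) = (22943/3)*(-6) = -45886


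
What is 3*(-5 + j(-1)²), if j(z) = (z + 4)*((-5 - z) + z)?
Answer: 660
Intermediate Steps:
j(z) = -20 - 5*z (j(z) = (4 + z)*(-5) = -20 - 5*z)
3*(-5 + j(-1)²) = 3*(-5 + (-20 - 5*(-1))²) = 3*(-5 + (-20 + 5)²) = 3*(-5 + (-15)²) = 3*(-5 + 225) = 3*220 = 660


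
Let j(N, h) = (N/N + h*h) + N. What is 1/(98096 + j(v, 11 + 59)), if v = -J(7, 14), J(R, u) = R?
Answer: 1/102990 ≈ 9.7097e-6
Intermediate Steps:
v = -7 (v = -1*7 = -7)
j(N, h) = 1 + N + h**2 (j(N, h) = (1 + h**2) + N = 1 + N + h**2)
1/(98096 + j(v, 11 + 59)) = 1/(98096 + (1 - 7 + (11 + 59)**2)) = 1/(98096 + (1 - 7 + 70**2)) = 1/(98096 + (1 - 7 + 4900)) = 1/(98096 + 4894) = 1/102990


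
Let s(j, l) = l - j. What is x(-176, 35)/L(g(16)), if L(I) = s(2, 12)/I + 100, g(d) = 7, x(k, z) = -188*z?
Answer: -4606/71 ≈ -64.873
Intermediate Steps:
L(I) = 100 + 10/I (L(I) = (12 - 1*2)/I + 100 = (12 - 2)/I + 100 = 10/I + 100 = 100 + 10/I)
x(-176, 35)/L(g(16)) = (-188*35)/(100 + 10/7) = -6580/(100 + 10*(⅐)) = -6580/(100 + 10/7) = -6580/710/7 = -6580*7/710 = -4606/71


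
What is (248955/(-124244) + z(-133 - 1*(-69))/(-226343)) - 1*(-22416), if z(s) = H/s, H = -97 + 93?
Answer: 2521284064106167/112487038768 ≈ 22414.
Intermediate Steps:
H = -4
z(s) = -4/s
(248955/(-124244) + z(-133 - 1*(-69))/(-226343)) - 1*(-22416) = (248955/(-124244) - 4/(-133 - 1*(-69))/(-226343)) - 1*(-22416) = (248955*(-1/124244) - 4/(-133 + 69)*(-1/226343)) + 22416 = (-248955/124244 - 4/(-64)*(-1/226343)) + 22416 = (-248955/124244 - 4*(-1/64)*(-1/226343)) + 22416 = (-248955/124244 + (1/16)*(-1/226343)) + 22416 = (-248955/124244 - 1/3621488) + 22416 = -225396917321/112487038768 + 22416 = 2521284064106167/112487038768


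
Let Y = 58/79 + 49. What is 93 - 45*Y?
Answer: -169458/79 ≈ -2145.0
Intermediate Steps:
Y = 3929/79 (Y = 58*(1/79) + 49 = 58/79 + 49 = 3929/79 ≈ 49.734)
93 - 45*Y = 93 - 45*3929/79 = 93 - 176805/79 = -169458/79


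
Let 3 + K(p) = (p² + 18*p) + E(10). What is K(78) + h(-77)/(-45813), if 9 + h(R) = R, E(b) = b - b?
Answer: 342910391/45813 ≈ 7485.0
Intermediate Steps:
E(b) = 0
h(R) = -9 + R
K(p) = -3 + p² + 18*p (K(p) = -3 + ((p² + 18*p) + 0) = -3 + (p² + 18*p) = -3 + p² + 18*p)
K(78) + h(-77)/(-45813) = (-3 + 78² + 18*78) + (-9 - 77)/(-45813) = (-3 + 6084 + 1404) - 86*(-1/45813) = 7485 + 86/45813 = 342910391/45813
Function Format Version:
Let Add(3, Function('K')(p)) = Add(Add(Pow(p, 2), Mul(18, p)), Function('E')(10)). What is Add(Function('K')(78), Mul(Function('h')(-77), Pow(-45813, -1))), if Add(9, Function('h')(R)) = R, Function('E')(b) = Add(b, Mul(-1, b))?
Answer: Rational(342910391, 45813) ≈ 7485.0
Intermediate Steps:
Function('E')(b) = 0
Function('h')(R) = Add(-9, R)
Function('K')(p) = Add(-3, Pow(p, 2), Mul(18, p)) (Function('K')(p) = Add(-3, Add(Add(Pow(p, 2), Mul(18, p)), 0)) = Add(-3, Add(Pow(p, 2), Mul(18, p))) = Add(-3, Pow(p, 2), Mul(18, p)))
Add(Function('K')(78), Mul(Function('h')(-77), Pow(-45813, -1))) = Add(Add(-3, Pow(78, 2), Mul(18, 78)), Mul(Add(-9, -77), Pow(-45813, -1))) = Add(Add(-3, 6084, 1404), Mul(-86, Rational(-1, 45813))) = Add(7485, Rational(86, 45813)) = Rational(342910391, 45813)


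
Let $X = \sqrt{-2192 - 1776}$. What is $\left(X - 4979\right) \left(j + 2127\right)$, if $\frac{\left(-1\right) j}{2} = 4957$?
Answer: $38771473 - 62296 i \sqrt{62} \approx 3.8771 \cdot 10^{7} - 4.9052 \cdot 10^{5} i$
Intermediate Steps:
$j = -9914$ ($j = \left(-2\right) 4957 = -9914$)
$X = 8 i \sqrt{62}$ ($X = \sqrt{-3968} = 8 i \sqrt{62} \approx 62.992 i$)
$\left(X - 4979\right) \left(j + 2127\right) = \left(8 i \sqrt{62} - 4979\right) \left(-9914 + 2127\right) = \left(-4979 + 8 i \sqrt{62}\right) \left(-7787\right) = 38771473 - 62296 i \sqrt{62}$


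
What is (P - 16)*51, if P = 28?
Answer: 612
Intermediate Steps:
(P - 16)*51 = (28 - 16)*51 = 12*51 = 612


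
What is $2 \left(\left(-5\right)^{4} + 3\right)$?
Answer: $1256$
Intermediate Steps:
$2 \left(\left(-5\right)^{4} + 3\right) = 2 \left(625 + 3\right) = 2 \cdot 628 = 1256$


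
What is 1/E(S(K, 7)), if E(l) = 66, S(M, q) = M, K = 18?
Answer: 1/66 ≈ 0.015152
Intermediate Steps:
1/E(S(K, 7)) = 1/66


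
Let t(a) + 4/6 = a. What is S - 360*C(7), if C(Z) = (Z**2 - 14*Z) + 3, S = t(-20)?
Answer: 49618/3 ≈ 16539.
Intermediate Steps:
t(a) = -2/3 + a
S = -62/3 (S = -2/3 - 20 = -62/3 ≈ -20.667)
C(Z) = 3 + Z**2 - 14*Z
S - 360*C(7) = -62/3 - 360*(3 + 7**2 - 14*7) = -62/3 - 360*(3 + 49 - 98) = -62/3 - 360*(-46) = -62/3 + 16560 = 49618/3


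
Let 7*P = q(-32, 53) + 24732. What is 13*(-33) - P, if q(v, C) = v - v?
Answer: -27735/7 ≈ -3962.1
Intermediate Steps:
q(v, C) = 0
P = 24732/7 (P = (0 + 24732)/7 = (⅐)*24732 = 24732/7 ≈ 3533.1)
13*(-33) - P = 13*(-33) - 1*24732/7 = -429 - 24732/7 = -27735/7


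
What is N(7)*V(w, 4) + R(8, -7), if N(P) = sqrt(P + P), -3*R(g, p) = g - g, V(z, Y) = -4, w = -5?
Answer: -4*sqrt(14) ≈ -14.967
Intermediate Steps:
R(g, p) = 0 (R(g, p) = -(g - g)/3 = -1/3*0 = 0)
N(P) = sqrt(2)*sqrt(P) (N(P) = sqrt(2*P) = sqrt(2)*sqrt(P))
N(7)*V(w, 4) + R(8, -7) = (sqrt(2)*sqrt(7))*(-4) + 0 = sqrt(14)*(-4) + 0 = -4*sqrt(14) + 0 = -4*sqrt(14)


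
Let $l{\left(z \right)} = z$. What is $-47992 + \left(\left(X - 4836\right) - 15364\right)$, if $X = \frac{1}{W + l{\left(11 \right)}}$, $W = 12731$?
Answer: $- \frac{868902463}{12742} \approx -68192.0$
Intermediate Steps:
$X = \frac{1}{12742}$ ($X = \frac{1}{12731 + 11} = \frac{1}{12742} \approx 7.8481 \cdot 10^{-5}$)
$-47992 + \left(\left(X - 4836\right) - 15364\right) = -47992 + \left(\left(\frac{1}{12742} - 4836\right) - 15364\right) = -47992 - \frac{257388399}{12742} = - \frac{868902463}{12742}$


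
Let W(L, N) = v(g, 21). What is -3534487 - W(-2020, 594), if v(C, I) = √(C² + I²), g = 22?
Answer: -3534487 - 5*√37 ≈ -3.5345e+6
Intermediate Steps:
W(L, N) = 5*√37 (W(L, N) = √(22² + 21²) = √(484 + 441) = √925 = 5*√37)
-3534487 - W(-2020, 594) = -3534487 - 5*√37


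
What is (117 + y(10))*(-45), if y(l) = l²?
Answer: -9765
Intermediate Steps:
(117 + y(10))*(-45) = (117 + 10²)*(-45) = (117 + 100)*(-45) = 217*(-45) = -9765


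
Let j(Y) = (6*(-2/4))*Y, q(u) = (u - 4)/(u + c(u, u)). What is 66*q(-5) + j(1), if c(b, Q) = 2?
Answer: 195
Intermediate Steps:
q(u) = (-4 + u)/(2 + u) (q(u) = (u - 4)/(u + 2) = (-4 + u)/(2 + u))
j(Y) = -3*Y (j(Y) = (6*(-2*¼))*Y = (6*(-½))*Y = -3*Y)
66*q(-5) + j(1) = 66*((-4 - 5)/(2 - 5)) - 3*1 = 66*(-9/(-3)) - 3 = 66*(-⅓*(-9)) - 3 = 66*3 - 3 = 198 - 3 = 195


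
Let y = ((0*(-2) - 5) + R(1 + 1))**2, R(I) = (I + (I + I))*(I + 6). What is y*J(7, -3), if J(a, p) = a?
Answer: 12943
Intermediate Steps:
R(I) = 3*I*(6 + I) (R(I) = (I + 2*I)*(6 + I) = (3*I)*(6 + I) = 3*I*(6 + I))
y = 1849 (y = ((0*(-2) - 5) + 3*(1 + 1)*(6 + (1 + 1)))**2 = ((0 - 5) + 3*2*(6 + 2))**2 = (-5 + 3*2*8)**2 = (-5 + 48)**2 = 43**2 = 1849)
y*J(7, -3) = 1849*7 = 12943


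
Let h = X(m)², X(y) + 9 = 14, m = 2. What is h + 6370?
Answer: 6395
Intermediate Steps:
X(y) = 5 (X(y) = -9 + 14 = 5)
h = 25 (h = 5² = 25)
h + 6370 = 25 + 6370 = 6395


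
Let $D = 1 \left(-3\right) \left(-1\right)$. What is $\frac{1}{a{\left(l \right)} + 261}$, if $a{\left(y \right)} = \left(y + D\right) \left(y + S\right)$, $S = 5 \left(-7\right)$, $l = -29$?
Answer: $\frac{1}{1925} \approx 0.00051948$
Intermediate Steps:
$D = 3$ ($D = \left(-3\right) \left(-1\right) = 3$)
$S = -35$
$a{\left(y \right)} = \left(-35 + y\right) \left(3 + y\right)$ ($a{\left(y \right)} = \left(y + 3\right) \left(y - 35\right) = \left(3 + y\right) \left(-35 + y\right) = \left(-35 + y\right) \left(3 + y\right)$)
$\frac{1}{a{\left(l \right)} + 261} = \frac{1}{\left(-105 + \left(-29\right)^{2} - -928\right) + 261} = \frac{1}{\left(-105 + 841 + 928\right) + 261} = \frac{1}{1664 + 261} = \frac{1}{1925}$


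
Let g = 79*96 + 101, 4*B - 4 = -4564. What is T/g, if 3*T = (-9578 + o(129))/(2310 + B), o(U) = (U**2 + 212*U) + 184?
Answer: 6919/5394870 ≈ 0.0012825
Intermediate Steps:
B = -1140 (B = 1 + (1/4)*(-4564) = 1 - 1141 = -1140)
o(U) = 184 + U**2 + 212*U
T = 6919/702 (T = ((-9578 + (184 + 129**2 + 212*129))/(2310 - 1140))/3 = ((-9578 + (184 + 16641 + 27348))/1170)/3 = ((-9578 + 44173)*(1/1170))/3 = (34595*(1/1170))/3 = (1/3)*(6919/234) = 6919/702 ≈ 9.8561)
g = 7685 (g = 7584 + 101 = 7685)
T/g = (6919/702)/7685 = (6919/702)*(1/7685) = 6919/5394870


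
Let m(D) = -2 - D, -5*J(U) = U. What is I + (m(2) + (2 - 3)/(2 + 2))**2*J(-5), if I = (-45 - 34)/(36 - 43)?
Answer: 3287/112 ≈ 29.348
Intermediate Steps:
J(U) = -U/5
I = 79/7 (I = -79/(-7) = -79*(-1/7) = 79/7 ≈ 11.286)
I + (m(2) + (2 - 3)/(2 + 2))**2*J(-5) = 79/7 + ((-2 - 1*2) + (2 - 3)/(2 + 2))**2*(-1/5*(-5)) = 79/7 + ((-2 - 2) - 1/4)**2*1 = 79/7 + (-4 - 1*1/4)**2*1 = 79/7 + (-4 - 1/4)**2*1 = 79/7 + (-17/4)**2*1 = 79/7 + (289/16)*1 = 79/7 + 289/16 = 3287/112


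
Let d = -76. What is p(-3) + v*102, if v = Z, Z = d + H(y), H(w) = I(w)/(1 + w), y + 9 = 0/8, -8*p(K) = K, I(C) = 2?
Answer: -62217/8 ≈ -7777.1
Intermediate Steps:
p(K) = -K/8
y = -9 (y = -9 + 0/8 = -9 + 0*(1/8) = -9 + 0 = -9)
H(w) = 2/(1 + w)
Z = -305/4 (Z = -76 + 2/(1 - 9) = -76 + 2/(-8) = -76 + 2*(-1/8) = -76 - 1/4 = -305/4 ≈ -76.250)
v = -305/4 ≈ -76.250
p(-3) + v*102 = -1/8*(-3) - 305/4*102 = 3/8 - 15555/2 = -62217/8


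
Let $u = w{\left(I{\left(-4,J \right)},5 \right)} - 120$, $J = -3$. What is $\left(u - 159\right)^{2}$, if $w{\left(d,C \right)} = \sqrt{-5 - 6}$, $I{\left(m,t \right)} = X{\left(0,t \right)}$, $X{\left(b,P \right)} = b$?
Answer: $\left(279 - i \sqrt{11}\right)^{2} \approx 77830.0 - 1851.0 i$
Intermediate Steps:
$I{\left(m,t \right)} = 0$
$w{\left(d,C \right)} = i \sqrt{11}$ ($w{\left(d,C \right)} = \sqrt{-11} = i \sqrt{11}$)
$u = -120 + i \sqrt{11}$ ($u = i \sqrt{11} - 120 = -120 + i \sqrt{11} \approx -120.0 + 3.3166 i$)
$\left(u - 159\right)^{2} = \left(\left(-120 + i \sqrt{11}\right) - 159\right)^{2} = \left(-279 + i \sqrt{11}\right)^{2}$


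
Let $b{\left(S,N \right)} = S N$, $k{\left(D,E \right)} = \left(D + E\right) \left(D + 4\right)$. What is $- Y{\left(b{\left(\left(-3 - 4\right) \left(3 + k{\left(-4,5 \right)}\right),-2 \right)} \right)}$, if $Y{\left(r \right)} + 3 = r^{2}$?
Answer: $-1761$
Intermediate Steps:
$k{\left(D,E \right)} = \left(4 + D\right) \left(D + E\right)$ ($k{\left(D,E \right)} = \left(D + E\right) \left(4 + D\right) = \left(4 + D\right) \left(D + E\right)$)
$b{\left(S,N \right)} = N S$
$Y{\left(r \right)} = -3 + r^{2}$
$- Y{\left(b{\left(\left(-3 - 4\right) \left(3 + k{\left(-4,5 \right)}\right),-2 \right)} \right)} = - (-3 + \left(- 2 \left(-3 - 4\right) \left(3 + \left(\left(-4\right)^{2} + 4 \left(-4\right) + 4 \cdot 5 - 20\right)\right)\right)^{2}) = - (-3 + \left(- 2 \left(- 7 \left(3 + \left(16 - 16 + 20 - 20\right)\right)\right)\right)^{2}) = - (-3 + \left(- 2 \left(- 7 \left(3 + 0\right)\right)\right)^{2}) = - (-3 + \left(- 2 \left(\left(-7\right) 3\right)\right)^{2}) = - (-3 + \left(\left(-2\right) \left(-21\right)\right)^{2}) = - (-3 + 42^{2}) = - (-3 + 1764) = \left(-1\right) 1761 = -1761$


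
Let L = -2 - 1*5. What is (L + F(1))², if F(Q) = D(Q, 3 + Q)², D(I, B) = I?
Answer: 36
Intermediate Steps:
F(Q) = Q²
L = -7 (L = -2 - 5 = -7)
(L + F(1))² = (-7 + 1²)² = (-7 + 1)² = (-6)² = 36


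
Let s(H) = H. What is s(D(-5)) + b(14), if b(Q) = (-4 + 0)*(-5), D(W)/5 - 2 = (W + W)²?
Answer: 530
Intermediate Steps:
D(W) = 10 + 20*W² (D(W) = 10 + 5*(W + W)² = 10 + 5*(2*W)² = 10 + 5*(4*W²) = 10 + 20*W²)
b(Q) = 20 (b(Q) = -4*(-5) = 20)
s(D(-5)) + b(14) = (10 + 20*(-5)²) + 20 = (10 + 20*25) + 20 = (10 + 500) + 20 = 510 + 20 = 530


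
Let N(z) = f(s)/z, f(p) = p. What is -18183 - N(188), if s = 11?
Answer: -3418415/188 ≈ -18183.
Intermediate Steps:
N(z) = 11/z
-18183 - N(188) = -18183 - 11/188 = -3418415/188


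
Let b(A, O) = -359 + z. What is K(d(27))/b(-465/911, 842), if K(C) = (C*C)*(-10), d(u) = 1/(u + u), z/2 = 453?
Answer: -5/797526 ≈ -6.2694e-6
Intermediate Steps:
z = 906 (z = 2*453 = 906)
b(A, O) = 547 (b(A, O) = -359 + 906 = 547)
d(u) = 1/(2*u)
K(C) = -10*C**2 (K(C) = C**2*(-10) = -10*C**2)
K(d(27))/b(-465/911, 842) = -10*((1/2)/27)**2/547 = -10*((1/2)*(1/27))**2*(1/547) = -10*(1/54)**2*(1/547) = -10*1/2916*(1/547) = -5/1458*1/547 = -5/797526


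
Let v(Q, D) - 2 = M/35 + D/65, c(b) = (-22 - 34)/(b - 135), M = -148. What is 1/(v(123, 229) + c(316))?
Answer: 82355/81129 ≈ 1.0151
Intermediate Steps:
c(b) = -56/(-135 + b)
v(Q, D) = -78/35 + D/65 (v(Q, D) = 2 + (-148/35 + D/65) = -78/35 + D/65)
1/(v(123, 229) + c(316)) = 1/((-78/35 + (1/65)*229) - 56/(-135 + 316)) = 1/((-78/35 + 229/65) - 56/181) = 1/(589/455 - 56*1/181) = 1/(589/455 - 56/181) = 1/(81129/82355) = 82355/81129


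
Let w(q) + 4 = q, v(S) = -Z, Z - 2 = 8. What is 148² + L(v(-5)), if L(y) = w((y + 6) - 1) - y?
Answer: 21905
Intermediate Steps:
Z = 10 (Z = 2 + 8 = 10)
v(S) = -10 (v(S) = -1*10 = -10)
w(q) = -4 + q
L(y) = 1 (L(y) = (-4 + ((y + 6) - 1)) - y = (-4 + ((6 + y) - 1)) - y = (-4 + (5 + y)) - y = (1 + y) - y = 1)
148² + L(v(-5)) = 148² + 1 = 21904 + 1 = 21905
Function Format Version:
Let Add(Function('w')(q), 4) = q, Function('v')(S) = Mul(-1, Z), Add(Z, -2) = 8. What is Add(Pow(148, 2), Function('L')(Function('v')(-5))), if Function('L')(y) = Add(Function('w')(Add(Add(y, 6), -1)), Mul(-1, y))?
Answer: 21905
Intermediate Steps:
Z = 10 (Z = Add(2, 8) = 10)
Function('v')(S) = -10 (Function('v')(S) = Mul(-1, 10) = -10)
Function('w')(q) = Add(-4, q)
Function('L')(y) = 1 (Function('L')(y) = Add(Add(-4, Add(Add(y, 6), -1)), Mul(-1, y)) = Add(Add(-4, Add(Add(6, y), -1)), Mul(-1, y)) = Add(Add(-4, Add(5, y)), Mul(-1, y)) = Add(Add(1, y), Mul(-1, y)) = 1)
Add(Pow(148, 2), Function('L')(Function('v')(-5))) = Add(Pow(148, 2), 1) = Add(21904, 1) = 21905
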